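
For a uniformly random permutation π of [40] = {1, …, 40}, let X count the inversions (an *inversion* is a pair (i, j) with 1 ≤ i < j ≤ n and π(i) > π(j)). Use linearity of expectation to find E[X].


Write X = Σ X_I over the C(40, 2) = 780 pairs i < j, with X_I the indicator of one inversion.
There are 780 indicators.
For each fixed pair i < j, the values π(i) and π(j) are two distinct elements of {1, …, 40} in uniformly random order; by symmetry P[π(i) > π(j)] = 1/2.
By linearity: E[X] = 780 · (1/2) = C(40, 2) · (1/2) = 780/2 = 390 ≈ 390.00000.

E[X] = 390 = 390.00000.


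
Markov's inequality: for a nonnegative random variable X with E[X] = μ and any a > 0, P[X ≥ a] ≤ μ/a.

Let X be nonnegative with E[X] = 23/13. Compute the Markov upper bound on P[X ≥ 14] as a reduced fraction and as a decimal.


μ = E[X] = 23/13, a = 14.
Markov: P[X ≥ 14] ≤ μ/a = (23/13)/14 = 23/182.
Numerically: ≈ 0.12637.
(Since a = 14 > μ = 1.76923, the bound 23/182 is < 1 and informative.)

P[X ≥ 14] ≤ 23/182 ≈ 0.12637.


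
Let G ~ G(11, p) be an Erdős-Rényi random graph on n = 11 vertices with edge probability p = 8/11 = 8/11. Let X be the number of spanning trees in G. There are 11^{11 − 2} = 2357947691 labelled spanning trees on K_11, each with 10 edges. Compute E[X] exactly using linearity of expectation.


K_11 has 11^{11 − 2} = 2357947691 labelled spanning trees.
For each such spanning tree H, let X_H = 1 if all 10 edges of H are present in G. Then P[X_H = 1] = p^{10} = (8/11)^{10} = 1073741824/25937424601.
By linearity: E[X] = Σ_H E[X_H] = 2357947691 · p^{10} = 2357947691 · 1073741824/25937424601 = 1073741824/11.
Numerically: E[X] ≈ 9.7613e+07.

E[X] = 2357947691 · (8/11)^{10} = 1073741824/11 ≈ 9.7613e+07.


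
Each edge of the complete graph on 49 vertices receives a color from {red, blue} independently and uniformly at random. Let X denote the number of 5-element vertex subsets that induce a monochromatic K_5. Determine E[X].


Let X = Σ_S X_S over the C(49, 5) = 1906884 subsets S of size 5, where X_S = 1 if the K_5 on S is monochromatic.
For a fixed S, the K_5 on S has C(5, 2) = 10 edges. P[all 10 edges red] = (1/2)^10, and likewise for blue, so P[monochromatic] = 2·(1/2)^10 = 2^{1 − 10} = 1/512.
By linearity: E[X] = C(49, 5) · 2^{1 − 10} = 1906884 · 1/512 = 476721/128.
Numerically: E[X] ≈ 3724.382812.

E[X] = C(49,5)·2^(1−C(5,2)) = 476721/128 ≈ 3724.382812.


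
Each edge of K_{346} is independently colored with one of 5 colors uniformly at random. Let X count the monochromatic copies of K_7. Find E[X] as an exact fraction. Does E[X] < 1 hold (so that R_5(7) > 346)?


E[X] = C(346, 7) · 5^{1 − 21} = 110809404801480 · 5^{−20} = 110809404801480/95367431640625.
As a reduced fraction: E[X] = 22161880960296/19073486328125 ≈ 1.16192.
Is E[X] < 1? NO.
Since E[X] ≥ 1, the first-moment bound is inconclusive at n = 346; it does NOT by itself certify R_5(7) > 346.

E[X] = 22161880960296/19073486328125 ≈ 1.16192; E[X] ≥ 1; first-moment method inconclusive here.


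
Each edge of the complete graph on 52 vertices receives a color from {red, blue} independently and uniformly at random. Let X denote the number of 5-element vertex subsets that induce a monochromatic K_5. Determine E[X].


Let X = Σ_S X_S over the C(52, 5) = 2598960 subsets S of size 5, where X_S = 1 if the K_5 on S is monochromatic.
For a fixed S, the K_5 on S has C(5, 2) = 10 edges. P[all 10 edges red] = (1/2)^10, and likewise for blue, so P[monochromatic] = 2·(1/2)^10 = 2^{1 − 10} = 1/512.
Summing: E[X] = C(52, 5) · 2^{1 − 10} = 2598960 · 1/512 = 162435/32.
Numerically: E[X] ≈ 5076.094.

E[X] = C(52,5)·2^(1−C(5,2)) = 162435/32 ≈ 5076.094.


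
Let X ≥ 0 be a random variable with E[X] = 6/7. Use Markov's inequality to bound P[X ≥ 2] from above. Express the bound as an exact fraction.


μ = E[X] = 6/7, a = 2.
Markov: P[X ≥ 2] ≤ μ/a = (6/7)/2 = 3/7.
Numerically: ≈ 0.429.
(Since a = 2 > μ = 0.857, the bound 3/7 is < 1 and informative.)

P[X ≥ 2] ≤ 3/7 ≈ 0.429.


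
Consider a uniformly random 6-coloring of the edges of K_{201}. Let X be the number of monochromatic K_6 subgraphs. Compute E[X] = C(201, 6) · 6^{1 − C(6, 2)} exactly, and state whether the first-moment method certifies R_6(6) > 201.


E[X] = C(201, 6) · 6^{1 − 15} = 84944276340 · 6^{−14} = 84944276340/78364164096.
As a reduced fraction: E[X] = 7078689695/6530347008 ≈ 1.08397.
Is E[X] < 1? NO.
Since E[X] ≥ 1, the first-moment bound is inconclusive at n = 201; it does NOT by itself certify R_6(6) > 201.

E[X] = 7078689695/6530347008 ≈ 1.08397; E[X] ≥ 1; first-moment method inconclusive here.


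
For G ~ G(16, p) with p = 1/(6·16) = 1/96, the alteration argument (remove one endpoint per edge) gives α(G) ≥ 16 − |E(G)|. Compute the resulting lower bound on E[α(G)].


E[|E(G)|] = C(16, 2)·p = 120 · (1/96) = 5/4.
E[α(G)] ≥ n − E[|E(G)|] = 16 − 5/4 = 59/4.
Numerically: ≈ 14.7500.
(This is only a lower bound; the true E[α(G)] may be larger.)

E[α(G)] ≥ 59/4 ≈ 14.7500.


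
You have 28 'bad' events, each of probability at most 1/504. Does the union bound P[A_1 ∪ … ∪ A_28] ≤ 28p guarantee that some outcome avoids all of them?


Union bound: P[∪_{i=1}^{28} A_i] ≤ Σ_i P[A_i] ≤ 28·p = 28·(1/504) = 1/18.
Numerically: 1/18 ≈ 0.0555556.
Is 1/18 < 1? YES.
Since P[∪ A_i] ≤ 1/18 < 1, the complement has P[∩ A_i^c] ≥ 1 − 1/18 = 17/18 > 0, so some outcome avoids every A_i.

28·p = 1/18 ≈ 0.0555556; existence CERTIFIED by the union bound.


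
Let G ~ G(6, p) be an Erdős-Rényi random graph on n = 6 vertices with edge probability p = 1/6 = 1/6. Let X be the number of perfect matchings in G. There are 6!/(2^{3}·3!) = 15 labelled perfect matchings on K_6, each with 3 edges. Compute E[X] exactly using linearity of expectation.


K_6 has 6!/(2^{3}·3!) = 15 labelled perfect matchings.
For each such perfect matching H, let X_H = 1 if all 3 edges of H are present in G. Then P[X_H = 1] = p^{3} = (1/6)^{3} = 1/216.
By linearity of expectation: E[X] = Σ_H E[X_H] = 15 · p^{3} = 15 · 1/216 = 5/72.
Numerically: E[X] ≈ 0.0694444.

E[X] = 15 · (1/6)^{3} = 5/72 ≈ 0.0694444.


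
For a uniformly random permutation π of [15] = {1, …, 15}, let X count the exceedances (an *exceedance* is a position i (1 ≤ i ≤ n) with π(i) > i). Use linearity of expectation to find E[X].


Write X = Σ_{i=1}^{15} X_i, where X_i = 1_{π(i) > i}.
For each fixed i, π(i) is uniform over {1, …, 15} (marginal of a uniform permutation), so P[π(i) > i] = (n − i)/n. Summing: Σ_{i=1}^{15} (n − i)/n = (0 + 1 + … + 14)/15 = 15(15 − 1)/(2·15) = (15 − 1)/2.
Hence E[X] = Σ_{i=1}^{15} (15 − i)/15 = 7 ≈ 7.0000.

E[X] = 7 = 7.0000.


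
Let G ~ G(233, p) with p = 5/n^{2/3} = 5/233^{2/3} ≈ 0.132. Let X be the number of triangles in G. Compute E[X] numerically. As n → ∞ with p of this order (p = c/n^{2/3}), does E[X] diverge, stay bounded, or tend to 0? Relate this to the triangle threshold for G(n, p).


Number of potential triangles: C(233, 3) = 2081156.
Each occurs with probability p³ ≈ (0.132)³ ≈ 2.30249e-03.
By linearity: E[X] = C(233, 3)·p³ ≈ 2081156 · 2.30249e-03 ≈ 4791.845.
Since α = 2/3 < 1, p = c/n^{2/3} ≫ 1/n is above the triangle threshold p ~ 1/n. Asymptotically E[X] ~ (c³/6)·n^{3(1−α)} = (5³/6)·n^{1} → ∞; triangles are abundant w.h.p.

E[X] ≈ 4791.845; in regime p = Θ(1/n^{2/3}) E[X] diverges (above the triangle threshold p ~ 1/n).


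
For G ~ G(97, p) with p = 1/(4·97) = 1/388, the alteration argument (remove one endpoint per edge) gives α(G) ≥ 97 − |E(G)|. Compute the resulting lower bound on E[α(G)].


E[|E(G)|] = C(97, 2)·p = 4656 · (1/388) = 12.
E[α(G)] ≥ n − E[|E(G)|] = 97 − 12 = 85.
Numerically: ≈ 85.000.
(This is only a lower bound; the true E[α(G)] may be larger.)

E[α(G)] ≥ 85 ≈ 85.000.


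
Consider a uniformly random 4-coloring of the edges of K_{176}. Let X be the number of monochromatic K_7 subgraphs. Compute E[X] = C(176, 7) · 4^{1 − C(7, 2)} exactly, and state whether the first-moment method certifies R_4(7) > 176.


E[X] = C(176, 7) · 4^{1 − 21} = 919790691600 · 4^{−20} = 919790691600/1099511627776.
As a reduced fraction: E[X] = 57486918225/68719476736 ≈ 0.83654.
Is E[X] < 1? YES.
Since E[X] < 1, there exists a 4-coloring of K_{176} with no monochromatic K_7; hence R_4(7) > 176.

E[X] = 57486918225/68719476736 ≈ 0.83654; E[X] < 1, so R_4(7) > 176.


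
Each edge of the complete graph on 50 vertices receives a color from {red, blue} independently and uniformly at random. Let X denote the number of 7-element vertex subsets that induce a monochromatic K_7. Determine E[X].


Let X = Σ_S X_S over the C(50, 7) = 99884400 subsets S of size 7, where X_S = 1 if the K_7 on S is monochromatic.
For a fixed S, the K_7 on S has C(7, 2) = 21 edges. P[all 21 edges red] = (1/2)^21, and likewise for blue, so P[monochromatic] = 2·(1/2)^21 = 2^{1 − 21} = 1/1048576.
By linearity of expectation: E[X] = C(50, 7) · 2^{1 − 21} = 99884400 · 1/1048576 = 6242775/65536.
Numerically: E[X] ≈ 95.257187.

E[X] = C(50,7)·2^(1−C(7,2)) = 6242775/65536 ≈ 95.257187.


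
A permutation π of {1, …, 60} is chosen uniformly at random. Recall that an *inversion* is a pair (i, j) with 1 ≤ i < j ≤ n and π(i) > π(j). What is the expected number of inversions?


Write X = Σ X_I over the C(60, 2) = 1770 pairs i < j, with X_I the indicator of one inversion.
There are 1770 indicators.
For each fixed pair i < j, the values π(i) and π(j) are two distinct elements of {1, …, 60} in uniformly random order; by symmetry P[π(i) > π(j)] = 1/2.
By linearity: E[X] = 1770 · (1/2) = C(60, 2) · (1/2) = 1770/2 = 885 ≈ 885.00000.

E[X] = 885 = 885.00000.


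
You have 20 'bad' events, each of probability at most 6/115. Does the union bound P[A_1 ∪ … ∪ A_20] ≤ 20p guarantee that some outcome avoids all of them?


Union bound: P[∪_{i=1}^{20} A_i] ≤ Σ_i P[A_i] ≤ 20·p = 20·(6/115) = 24/23.
Numerically: 24/23 ≈ 1.0435.
Is 24/23 < 1? NO.
Since the bound 24/23 is ≥ 1, the union bound is uninformative here; it does NOT by itself certify existence.

20·p = 24/23 ≈ 1.0435; existence NOT certified by the union bound.


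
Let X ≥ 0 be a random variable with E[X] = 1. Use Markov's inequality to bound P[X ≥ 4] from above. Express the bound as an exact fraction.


μ = E[X] = 1, a = 4.
Markov: P[X ≥ 4] ≤ μ/a = (1)/4 = 1/4.
Numerically: ≈ 0.250.
(Since a = 4 > μ = 1.000, the bound 1/4 is < 1 and informative.)

P[X ≥ 4] ≤ 1/4 ≈ 0.250.


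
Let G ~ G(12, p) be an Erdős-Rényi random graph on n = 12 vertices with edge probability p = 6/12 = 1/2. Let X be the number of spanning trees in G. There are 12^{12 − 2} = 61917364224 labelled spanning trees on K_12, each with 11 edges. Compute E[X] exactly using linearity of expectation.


K_12 has 12^{12 − 2} = 61917364224 labelled spanning trees.
For each such spanning tree H, let X_H = 1 if all 11 edges of H are present in G. Then P[X_H = 1] = p^{11} = (1/2)^{11} = 1/2048.
Summing the indicators: E[X] = Σ_H E[X_H] = 61917364224 · p^{11} = 61917364224 · 1/2048 = 30233088.
Numerically: E[X] ≈ 3.0233e+07.

E[X] = 61917364224 · (1/2)^{11} = 30233088 ≈ 3.0233e+07.


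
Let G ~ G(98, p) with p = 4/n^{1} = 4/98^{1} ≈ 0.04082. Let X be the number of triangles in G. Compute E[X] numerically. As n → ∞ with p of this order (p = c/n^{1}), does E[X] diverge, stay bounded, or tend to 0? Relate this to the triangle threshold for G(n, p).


Number of potential triangles: C(98, 3) = 152096.
Each occurs with probability p³ ≈ (0.04082)³ ≈ 6.799888e-05.
By linearity: E[X] = C(98, 3)·p³ ≈ 152096 · 6.799888e-05 ≈ 10.3424.
Here α = 1, so p = 4/n is exactly at the triangle threshold p ~ 1/n. Asymptotically E[X] → c³/6 = 4³/6 = 32/3 ≈ 10.6667, a bounded constant. In this regime the triangle count is asymptotically Poisson(c³/6).

E[X] ≈ 10.3424; in regime p = Θ(1/n^{1}) E[X] stays bounded (at the triangle threshold p ~ 1/n).


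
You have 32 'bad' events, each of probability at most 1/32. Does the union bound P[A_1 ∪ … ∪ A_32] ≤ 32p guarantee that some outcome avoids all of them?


Union bound: P[∪_{i=1}^{32} A_i] ≤ Σ_i P[A_i] ≤ 32·p = 32·(1/32) = 1.
Numerically: 1 ≈ 1.0000000.
Is 1 < 1? NO.
Since the bound 1 is ≥ 1, the union bound is uninformative here; it does NOT by itself certify existence.

32·p = 1 ≈ 1.0000000; existence NOT certified by the union bound.


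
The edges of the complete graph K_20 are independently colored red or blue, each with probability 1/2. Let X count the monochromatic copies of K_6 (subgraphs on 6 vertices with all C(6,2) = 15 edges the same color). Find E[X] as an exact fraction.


Let X = Σ_S X_S over the C(20, 6) = 38760 subsets S of size 6, where X_S = 1 if the K_6 on S is monochromatic.
For a fixed S, the K_6 on S has C(6, 2) = 15 edges. P[all 15 edges red] = (1/2)^15, and likewise for blue, so P[monochromatic] = 2·(1/2)^15 = 2^{1 − 15} = 1/16384.
By linearity: E[X] = C(20, 6) · 2^{1 − 15} = 38760 · 1/16384 = 4845/2048.
Numerically: E[X] ≈ 2.36572.

E[X] = C(20,6)·2^(1−C(6,2)) = 4845/2048 ≈ 2.36572.


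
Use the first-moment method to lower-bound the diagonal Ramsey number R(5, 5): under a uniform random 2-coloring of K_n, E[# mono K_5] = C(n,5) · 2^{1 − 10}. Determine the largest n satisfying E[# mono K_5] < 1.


We need C(n, 5) · 2^{1 − 10} < 1, i.e. C(n, 5) < 2^{10 − 1} = 512.
Check values of n near the boundary:
  n = 9: C(9, 5) = 126; 126 < 512? YES
  n = 10: C(10, 5) = 252; 252 < 512? YES
  n = 11: C(11, 5) = 462; 462 < 512? YES
  n = 12: C(12, 5) = 792; 792 < 512? NO
  n = 13: C(13, 5) = 1287; 1287 < 512? NO
  n = 14: C(14, 5) = 2002; 2002 < 512? NO
The largest n with C(n, 5) < 512 is n = 11 (where E[X] = 231/256 ≈ 0.9023438). Hence R(5, 5) > 11, i.e. R(5, 5) ≥ 12.

Largest n = 11; hence R(5, 5) > 11.


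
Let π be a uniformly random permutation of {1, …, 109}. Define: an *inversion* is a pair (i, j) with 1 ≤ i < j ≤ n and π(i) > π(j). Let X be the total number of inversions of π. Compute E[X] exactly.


Write X = Σ X_I over the C(109, 2) = 5886 pairs i < j, with X_I the indicator of one inversion.
There are 5886 indicators.
For each fixed pair i < j, the values π(i) and π(j) are two distinct elements of {1, …, 109} in uniformly random order; by symmetry P[π(i) > π(j)] = 1/2.
By linearity: E[X] = 5886 · (1/2) = C(109, 2) · (1/2) = 5886/2 = 2943 ≈ 2943.000000.

E[X] = 2943 = 2943.000000.


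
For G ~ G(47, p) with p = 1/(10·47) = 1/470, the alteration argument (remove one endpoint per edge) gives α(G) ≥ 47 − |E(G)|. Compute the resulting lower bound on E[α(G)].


E[|E(G)|] = C(47, 2)·p = 1081 · (1/470) = 23/10.
E[α(G)] ≥ n − E[|E(G)|] = 47 − 23/10 = 447/10.
Numerically: ≈ 44.7000.
(This is only a lower bound; the true E[α(G)] may be larger.)

E[α(G)] ≥ 447/10 ≈ 44.7000.


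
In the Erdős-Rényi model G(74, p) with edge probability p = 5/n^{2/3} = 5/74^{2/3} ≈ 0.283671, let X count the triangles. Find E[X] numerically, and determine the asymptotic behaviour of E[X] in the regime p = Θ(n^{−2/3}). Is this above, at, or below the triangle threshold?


Number of potential triangles: C(74, 3) = 64824.
Each occurs with probability p³ ≈ (0.283671)³ ≈ 2.28268809e-02.
By linearity: E[X] = C(74, 3)·p³ ≈ 64824 · 2.28268809e-02 ≈ 1479.729730.
Since α = 2/3 < 1, p = c/n^{2/3} ≫ 1/n is above the triangle threshold p ~ 1/n. Asymptotically E[X] ~ (c³/6)·n^{3(1−α)} = (5³/6)·n^{1} → ∞; triangles are abundant w.h.p.

E[X] ≈ 1479.729730; in regime p = Θ(1/n^{2/3}) E[X] diverges (above the triangle threshold p ~ 1/n).


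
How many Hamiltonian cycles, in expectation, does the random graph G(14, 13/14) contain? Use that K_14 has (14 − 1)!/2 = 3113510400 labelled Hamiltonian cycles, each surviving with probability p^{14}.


K_14 has (14 − 1)!/2 = 3113510400 labelled Hamiltonian cycles.
For each such Hamiltonian cycle H, let X_H = 1 if all 14 edges of H are present in G. Then P[X_H = 1] = p^{14} = (13/14)^{14} = 3937376385699289/11112006825558016.
By linearity of expectation: E[X] = Σ_H E[X_H] = 3113510400 · p^{14} = 3113510400 · 3937376385699289/11112006825558016 = 3420497300666614836525/3100448333024.
Numerically: E[X] ≈ 1.1032e+09.

E[X] = 3113510400 · (13/14)^{14} = 3420497300666614836525/3100448333024 ≈ 1.1032e+09.


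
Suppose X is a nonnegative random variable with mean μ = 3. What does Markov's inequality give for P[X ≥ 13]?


μ = E[X] = 3, a = 13.
Markov: P[X ≥ 13] ≤ μ/a = (3)/13 = 3/13.
Numerically: ≈ 0.231.
(Since a = 13 > μ = 3.000, the bound 3/13 is < 1 and informative.)

P[X ≥ 13] ≤ 3/13 ≈ 0.231.


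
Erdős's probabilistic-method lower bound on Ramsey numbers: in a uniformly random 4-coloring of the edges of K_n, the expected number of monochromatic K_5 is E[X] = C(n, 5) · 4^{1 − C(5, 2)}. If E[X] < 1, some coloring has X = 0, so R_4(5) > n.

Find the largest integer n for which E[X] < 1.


We need C(n, 5) · 4^{1 − 10} < 1, i.e. C(n, 5) < 4^{10 − 1} = 262144.
Check values of n near the boundary:
  n = 28: C(28, 5) = 98280; 98280 < 262144? YES
  n = 29: C(29, 5) = 118755; 118755 < 262144? YES
  n = 30: C(30, 5) = 142506; 142506 < 262144? YES
  n = 31: C(31, 5) = 169911; 169911 < 262144? YES
  n = 32: C(32, 5) = 201376; 201376 < 262144? YES
  n = 33: C(33, 5) = 237336; 237336 < 262144? YES
  n = 34: C(34, 5) = 278256; 278256 < 262144? NO
  n = 35: C(35, 5) = 324632; 324632 < 262144? NO
The largest n with C(n, 5) < 262144 is n = 33 (where E[X] = 29667/32768 ≈ 0.9054). Hence R_4(5) > 33, i.e. R_4(5) ≥ 34.

Largest n = 33; hence R_4(5) > 33.


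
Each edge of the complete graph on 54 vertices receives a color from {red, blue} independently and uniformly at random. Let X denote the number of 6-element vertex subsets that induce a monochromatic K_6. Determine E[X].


Let X = Σ_S X_S over the C(54, 6) = 25827165 subsets S of size 6, where X_S = 1 if the K_6 on S is monochromatic.
For a fixed S, the K_6 on S has C(6, 2) = 15 edges. P[all 15 edges red] = (1/2)^15, and likewise for blue, so P[monochromatic] = 2·(1/2)^15 = 2^{1 − 15} = 1/16384.
By linearity: E[X] = C(54, 6) · 2^{1 − 15} = 25827165 · 1/16384 = 25827165/16384.
Numerically: E[X] ≈ 1576.365.

E[X] = C(54,6)·2^(1−C(6,2)) = 25827165/16384 ≈ 1576.365.


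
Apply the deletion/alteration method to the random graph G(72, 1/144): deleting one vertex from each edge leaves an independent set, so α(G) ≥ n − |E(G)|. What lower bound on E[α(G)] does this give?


E[|E(G)|] = C(72, 2)·p = 2556 · (1/144) = 71/4.
E[α(G)] ≥ n − E[|E(G)|] = 72 − 71/4 = 217/4.
Numerically: ≈ 54.2500.
(This is only a lower bound; the true E[α(G)] may be larger.)

E[α(G)] ≥ 217/4 ≈ 54.2500.


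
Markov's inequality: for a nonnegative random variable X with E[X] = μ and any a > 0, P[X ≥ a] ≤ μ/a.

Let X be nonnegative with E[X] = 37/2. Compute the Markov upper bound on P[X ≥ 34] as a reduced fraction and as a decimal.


μ = E[X] = 37/2, a = 34.
Markov: P[X ≥ 34] ≤ μ/a = (37/2)/34 = 37/68.
Numerically: ≈ 0.544.
(Since a = 34 > μ = 18.500, the bound 37/68 is < 1 and informative.)

P[X ≥ 34] ≤ 37/68 ≈ 0.544.


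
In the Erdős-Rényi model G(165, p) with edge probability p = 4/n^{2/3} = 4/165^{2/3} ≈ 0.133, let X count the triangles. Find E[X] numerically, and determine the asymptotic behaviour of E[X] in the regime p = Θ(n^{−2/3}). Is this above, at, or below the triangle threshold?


Number of potential triangles: C(165, 3) = 735130.
Each occurs with probability p³ ≈ (0.133)³ ≈ 2.35078e-03.
By linearity: E[X] = C(165, 3)·p³ ≈ 735130 · 2.35078e-03 ≈ 1728.129.
Since α = 2/3 < 1, p = c/n^{2/3} ≫ 1/n is above the triangle threshold p ~ 1/n. Asymptotically E[X] ~ (c³/6)·n^{3(1−α)} = (4³/6)·n^{1} → ∞; triangles are abundant w.h.p.

E[X] ≈ 1728.129; in regime p = Θ(1/n^{2/3}) E[X] diverges (above the triangle threshold p ~ 1/n).


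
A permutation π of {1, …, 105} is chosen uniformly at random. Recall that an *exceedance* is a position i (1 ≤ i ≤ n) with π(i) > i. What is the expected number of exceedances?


Write X = Σ_{i=1}^{105} X_i, where X_i = 1_{π(i) > i}.
For each fixed i, π(i) is uniform over {1, …, 105} (marginal of a uniform permutation), so P[π(i) > i] = (n − i)/n. Summing: Σ_{i=1}^{105} (n − i)/n = (0 + 1 + … + 104)/105 = 105(105 − 1)/(2·105) = (105 − 1)/2.
Hence E[X] = Σ_{i=1}^{105} (105 − i)/105 = 52 ≈ 52.000000.

E[X] = 52 = 52.000000.


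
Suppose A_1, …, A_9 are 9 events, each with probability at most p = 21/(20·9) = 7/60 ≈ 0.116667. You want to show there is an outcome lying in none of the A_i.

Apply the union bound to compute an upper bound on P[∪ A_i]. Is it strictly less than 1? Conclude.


Union bound: P[∪_{i=1}^{9} A_i] ≤ Σ_i P[A_i] ≤ 9·p = 9·(7/60) = 21/20.
Numerically: 21/20 ≈ 1.050000.
Is 21/20 < 1? NO.
Since the bound 21/20 is ≥ 1, the union bound is uninformative here; it does NOT by itself certify existence.

9·p = 21/20 ≈ 1.050000; existence NOT certified by the union bound.


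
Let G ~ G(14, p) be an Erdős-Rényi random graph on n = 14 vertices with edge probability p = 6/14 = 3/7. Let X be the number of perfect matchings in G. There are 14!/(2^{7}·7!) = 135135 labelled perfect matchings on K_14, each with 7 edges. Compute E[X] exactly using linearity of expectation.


K_14 has 14!/(2^{7}·7!) = 135135 labelled perfect matchings.
For each such perfect matching H, let X_H = 1 if all 7 edges of H are present in G. Then P[X_H = 1] = p^{7} = (3/7)^{7} = 2187/823543.
Summing the indicators: E[X] = Σ_H E[X_H] = 135135 · p^{7} = 135135 · 2187/823543 = 42220035/117649.
Numerically: E[X] ≈ 358.86.

E[X] = 135135 · (3/7)^{7} = 42220035/117649 ≈ 358.86.


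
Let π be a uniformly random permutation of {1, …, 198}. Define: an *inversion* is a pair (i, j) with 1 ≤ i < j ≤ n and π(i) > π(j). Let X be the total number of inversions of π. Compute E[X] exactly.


Write X = Σ X_I over the C(198, 2) = 19503 pairs i < j, with X_I the indicator of one inversion.
There are 19503 indicators.
For each fixed pair i < j, the values π(i) and π(j) are two distinct elements of {1, …, 198} in uniformly random order; by symmetry P[π(i) > π(j)] = 1/2.
By linearity: E[X] = 19503 · (1/2) = C(198, 2) · (1/2) = 19503/2 = 19503/2 ≈ 9751.50000.

E[X] = 19503/2 = 9751.50000.


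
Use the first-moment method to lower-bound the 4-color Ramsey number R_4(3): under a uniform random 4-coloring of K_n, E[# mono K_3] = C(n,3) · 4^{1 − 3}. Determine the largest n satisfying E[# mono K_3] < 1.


We need C(n, 3) · 4^{1 − 3} < 1, i.e. C(n, 3) < 4^{3 − 1} = 16.
Check values of n near the boundary:
  n = 3: C(3, 3) = 1; 1 < 16? YES
  n = 4: C(4, 3) = 4; 4 < 16? YES
  n = 5: C(5, 3) = 10; 10 < 16? YES
  n = 6: C(6, 3) = 20; 20 < 16? NO
  n = 7: C(7, 3) = 35; 35 < 16? NO
The largest n with C(n, 3) < 16 is n = 5 (where E[X] = 5/8 ≈ 0.625000). Hence R_4(3) > 5, i.e. R_4(3) ≥ 6.

Largest n = 5; hence R_4(3) > 5.


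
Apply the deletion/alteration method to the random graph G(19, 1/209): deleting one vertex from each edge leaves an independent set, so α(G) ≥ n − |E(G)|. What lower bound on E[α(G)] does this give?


E[|E(G)|] = C(19, 2)·p = 171 · (1/209) = 9/11.
E[α(G)] ≥ n − E[|E(G)|] = 19 − 9/11 = 200/11.
Numerically: ≈ 18.181818.
(This is only a lower bound; the true E[α(G)] may be larger.)

E[α(G)] ≥ 200/11 ≈ 18.181818.


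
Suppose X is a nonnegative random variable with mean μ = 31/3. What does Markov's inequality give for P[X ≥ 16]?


μ = E[X] = 31/3, a = 16.
Markov: P[X ≥ 16] ≤ μ/a = (31/3)/16 = 31/48.
Numerically: ≈ 0.645833.
(Since a = 16 > μ = 10.333333, the bound 31/48 is < 1 and informative.)

P[X ≥ 16] ≤ 31/48 ≈ 0.645833.


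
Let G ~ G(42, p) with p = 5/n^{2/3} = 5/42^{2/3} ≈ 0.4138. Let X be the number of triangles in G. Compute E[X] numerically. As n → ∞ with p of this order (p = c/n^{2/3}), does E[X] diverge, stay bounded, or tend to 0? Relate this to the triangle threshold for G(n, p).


Number of potential triangles: C(42, 3) = 11480.
Each occurs with probability p³ ≈ (0.4138)³ ≈ 7.086168e-02.
By linearity: E[X] = C(42, 3)·p³ ≈ 11480 · 7.086168e-02 ≈ 813.4921.
Since α = 2/3 < 1, p = c/n^{2/3} ≫ 1/n is above the triangle threshold p ~ 1/n. Asymptotically E[X] ~ (c³/6)·n^{3(1−α)} = (5³/6)·n^{1} → ∞; triangles are abundant w.h.p.

E[X] ≈ 813.4921; in regime p = Θ(1/n^{2/3}) E[X] diverges (above the triangle threshold p ~ 1/n).


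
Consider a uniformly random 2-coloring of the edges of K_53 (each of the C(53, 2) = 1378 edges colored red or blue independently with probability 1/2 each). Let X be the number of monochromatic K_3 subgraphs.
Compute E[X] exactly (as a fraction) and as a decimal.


Let X = Σ_S X_S over the C(53, 3) = 23426 subsets S of size 3, where X_S = 1 if the K_3 on S is monochromatic.
For a fixed S, the K_3 on S has C(3, 2) = 3 edges. P[all 3 edges red] = (1/2)^3, and likewise for blue, so P[monochromatic] = 2·(1/2)^3 = 2^{1 − 3} = 1/4.
By linearity of expectation: E[X] = C(53, 3) · 2^{1 − 3} = 23426 · 1/4 = 11713/2.
Numerically: E[X] ≈ 5856.5000.

E[X] = C(53,3)·2^(1−C(3,2)) = 11713/2 ≈ 5856.5000.


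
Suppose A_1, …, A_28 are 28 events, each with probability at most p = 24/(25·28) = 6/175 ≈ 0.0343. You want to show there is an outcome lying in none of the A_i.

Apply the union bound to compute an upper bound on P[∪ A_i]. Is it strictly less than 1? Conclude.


Union bound: P[∪_{i=1}^{28} A_i] ≤ Σ_i P[A_i] ≤ 28·p = 28·(6/175) = 24/25.
Numerically: 24/25 ≈ 0.9600.
Is 24/25 < 1? YES.
Since P[∪ A_i] ≤ 24/25 < 1, the complement has P[∩ A_i^c] ≥ 1 − 24/25 = 1/25 > 0, so some outcome avoids every A_i.

28·p = 24/25 ≈ 0.9600; existence CERTIFIED by the union bound.


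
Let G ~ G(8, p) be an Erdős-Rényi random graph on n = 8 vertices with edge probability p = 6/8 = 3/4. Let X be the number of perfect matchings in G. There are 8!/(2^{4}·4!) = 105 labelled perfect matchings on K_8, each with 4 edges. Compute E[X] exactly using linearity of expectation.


K_8 has 8!/(2^{4}·4!) = 105 labelled perfect matchings.
For each such perfect matching H, let X_H = 1 if all 4 edges of H are present in G. Then P[X_H = 1] = p^{4} = (3/4)^{4} = 81/256.
Summing the indicators: E[X] = Σ_H E[X_H] = 105 · p^{4} = 105 · 81/256 = 8505/256.
Numerically: E[X] ≈ 33.223.

E[X] = 105 · (3/4)^{4} = 8505/256 ≈ 33.223.


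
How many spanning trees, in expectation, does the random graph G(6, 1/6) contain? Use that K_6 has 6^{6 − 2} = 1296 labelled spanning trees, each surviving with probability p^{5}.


K_6 has 6^{6 − 2} = 1296 labelled spanning trees.
For each such spanning tree H, let X_H = 1 if all 5 edges of H are present in G. Then P[X_H = 1] = p^{5} = (1/6)^{5} = 1/7776.
By linearity of expectation: E[X] = Σ_H E[X_H] = 1296 · p^{5} = 1296 · 1/7776 = 1/6.
Numerically: E[X] ≈ 0.16667.

E[X] = 1296 · (1/6)^{5} = 1/6 ≈ 0.16667.


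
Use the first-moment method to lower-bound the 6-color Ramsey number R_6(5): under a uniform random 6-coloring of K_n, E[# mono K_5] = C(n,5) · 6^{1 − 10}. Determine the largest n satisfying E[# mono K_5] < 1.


We need C(n, 5) · 6^{1 − 10} < 1, i.e. C(n, 5) < 6^{10 − 1} = 10077696.
Check values of n near the boundary:
  n = 64: C(64, 5) = 7624512; 7624512 < 10077696? YES
  n = 65: C(65, 5) = 8259888; 8259888 < 10077696? YES
  n = 66: C(66, 5) = 8936928; 8936928 < 10077696? YES
  n = 67: C(67, 5) = 9657648; 9657648 < 10077696? YES
  n = 68: C(68, 5) = 10424128; 10424128 < 10077696? NO
  n = 69: C(69, 5) = 11238513; 11238513 < 10077696? NO
  n = 70: C(70, 5) = 12103014; 12103014 < 10077696? NO
The largest n with C(n, 5) < 10077696 is n = 67 (where E[X] = 67067/69984 ≈ 0.9583190). Hence R_6(5) > 67, i.e. R_6(5) ≥ 68.

Largest n = 67; hence R_6(5) > 67.


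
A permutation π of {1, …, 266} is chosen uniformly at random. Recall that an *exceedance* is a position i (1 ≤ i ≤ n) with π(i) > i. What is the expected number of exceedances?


Write X = Σ_{i=1}^{266} X_i, where X_i = 1_{π(i) > i}.
For each fixed i, π(i) is uniform over {1, …, 266} (marginal of a uniform permutation), so P[π(i) > i] = (n − i)/n. Summing: Σ_{i=1}^{266} (n − i)/n = (0 + 1 + … + 265)/266 = 266(266 − 1)/(2·266) = (266 − 1)/2.
Hence E[X] = Σ_{i=1}^{266} (266 − i)/266 = 265/2 ≈ 132.5000.

E[X] = 265/2 = 132.5000.


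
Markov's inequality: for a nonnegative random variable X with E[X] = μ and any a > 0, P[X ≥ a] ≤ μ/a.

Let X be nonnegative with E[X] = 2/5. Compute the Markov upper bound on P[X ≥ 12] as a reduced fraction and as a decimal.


μ = E[X] = 2/5, a = 12.
Markov: P[X ≥ 12] ≤ μ/a = (2/5)/12 = 1/30.
Numerically: ≈ 0.033.
(Since a = 12 > μ = 0.400, the bound 1/30 is < 1 and informative.)

P[X ≥ 12] ≤ 1/30 ≈ 0.033.


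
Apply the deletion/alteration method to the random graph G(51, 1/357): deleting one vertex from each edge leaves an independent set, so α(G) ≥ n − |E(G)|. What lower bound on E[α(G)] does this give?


E[|E(G)|] = C(51, 2)·p = 1275 · (1/357) = 25/7.
E[α(G)] ≥ n − E[|E(G)|] = 51 − 25/7 = 332/7.
Numerically: ≈ 47.42857.
(This is only a lower bound; the true E[α(G)] may be larger.)

E[α(G)] ≥ 332/7 ≈ 47.42857.


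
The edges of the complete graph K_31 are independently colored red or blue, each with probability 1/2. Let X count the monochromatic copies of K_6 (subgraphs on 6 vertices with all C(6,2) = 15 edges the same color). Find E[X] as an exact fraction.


Let X = Σ_S X_S over the C(31, 6) = 736281 subsets S of size 6, where X_S = 1 if the K_6 on S is monochromatic.
For a fixed S, the K_6 on S has C(6, 2) = 15 edges. P[all 15 edges red] = (1/2)^15, and likewise for blue, so P[monochromatic] = 2·(1/2)^15 = 2^{1 − 15} = 1/16384.
By linearity of expectation: E[X] = C(31, 6) · 2^{1 − 15} = 736281 · 1/16384 = 736281/16384.
Numerically: E[X] ≈ 44.9390.

E[X] = C(31,6)·2^(1−C(6,2)) = 736281/16384 ≈ 44.9390.


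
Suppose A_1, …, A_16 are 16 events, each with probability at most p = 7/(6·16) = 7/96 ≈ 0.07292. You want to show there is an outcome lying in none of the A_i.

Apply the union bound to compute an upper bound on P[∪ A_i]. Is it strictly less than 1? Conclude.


Union bound: P[∪_{i=1}^{16} A_i] ≤ Σ_i P[A_i] ≤ 16·p = 16·(7/96) = 7/6.
Numerically: 7/6 ≈ 1.16667.
Is 7/6 < 1? NO.
Since the bound 7/6 is ≥ 1, the union bound is uninformative here; it does NOT by itself certify existence.

16·p = 7/6 ≈ 1.16667; existence NOT certified by the union bound.


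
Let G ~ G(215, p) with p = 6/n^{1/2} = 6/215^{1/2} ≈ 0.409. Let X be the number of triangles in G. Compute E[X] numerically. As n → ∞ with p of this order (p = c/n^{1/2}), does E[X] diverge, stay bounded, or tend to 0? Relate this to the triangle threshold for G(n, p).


Number of potential triangles: C(215, 3) = 1633355.
Each occurs with probability p³ ≈ (0.409)³ ≈ 6.85166e-02.
By linearity: E[X] = C(215, 3)·p³ ≈ 1633355 · 6.85166e-02 ≈ 111911.998.
Since α = 1/2 < 1, p = c/n^{1/2} ≫ 1/n is above the triangle threshold p ~ 1/n. Asymptotically E[X] ~ (c³/6)·n^{3(1−α)} = (6³/6)·n^{1.5} → ∞; triangles are abundant w.h.p.

E[X] ≈ 111911.998; in regime p = Θ(1/n^{1/2}) E[X] diverges (above the triangle threshold p ~ 1/n).


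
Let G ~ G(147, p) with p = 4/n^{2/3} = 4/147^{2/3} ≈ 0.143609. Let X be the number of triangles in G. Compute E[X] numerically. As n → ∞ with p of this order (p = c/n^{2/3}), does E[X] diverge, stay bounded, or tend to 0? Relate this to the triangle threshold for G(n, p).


Number of potential triangles: C(147, 3) = 518665.
Each occurs with probability p³ ≈ (0.143609)³ ≈ 2.96172891e-03.
By linearity: E[X] = C(147, 3)·p³ ≈ 518665 · 2.96172891e-03 ≈ 1536.145125.
Since α = 2/3 < 1, p = c/n^{2/3} ≫ 1/n is above the triangle threshold p ~ 1/n. Asymptotically E[X] ~ (c³/6)·n^{3(1−α)} = (4³/6)·n^{1} → ∞; triangles are abundant w.h.p.

E[X] ≈ 1536.145125; in regime p = Θ(1/n^{2/3}) E[X] diverges (above the triangle threshold p ~ 1/n).


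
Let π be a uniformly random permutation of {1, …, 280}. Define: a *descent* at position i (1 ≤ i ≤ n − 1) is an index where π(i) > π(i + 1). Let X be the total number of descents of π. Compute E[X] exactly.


Write X = Σ X_I over i = 1, …, 279, with X_I the indicator of one descent.
There are 279 indicators.
For each fixed i, the pair (π(i), π(i+1)) is a uniformly random ordered pair of distinct values from {1, …, 280}; by symmetry P[π(i) > π(i+1)] = 1/2.
By linearity: E[X] = 279 · (1/2) = (280 − 1) · (1/2) = 279/2 ≈ 139.50000.

E[X] = 279/2 = 139.50000.


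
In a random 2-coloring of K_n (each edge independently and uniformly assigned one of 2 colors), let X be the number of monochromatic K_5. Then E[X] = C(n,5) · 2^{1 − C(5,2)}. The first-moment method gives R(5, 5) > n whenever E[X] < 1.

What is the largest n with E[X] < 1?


We need C(n, 5) · 2^{1 − 10} < 1, i.e. C(n, 5) < 2^{10 − 1} = 512.
Check values of n near the boundary:
  n = 10: C(10, 5) = 252; 252 < 512? YES
  n = 11: C(11, 5) = 462; 462 < 512? YES
  n = 12: C(12, 5) = 792; 792 < 512? NO
  n = 13: C(13, 5) = 1287; 1287 < 512? NO
  n = 14: C(14, 5) = 2002; 2002 < 512? NO
The largest n with C(n, 5) < 512 is n = 11 (where E[X] = 231/256 ≈ 0.90234). Hence R(5, 5) > 11, i.e. R(5, 5) ≥ 12.

Largest n = 11; hence R(5, 5) > 11.


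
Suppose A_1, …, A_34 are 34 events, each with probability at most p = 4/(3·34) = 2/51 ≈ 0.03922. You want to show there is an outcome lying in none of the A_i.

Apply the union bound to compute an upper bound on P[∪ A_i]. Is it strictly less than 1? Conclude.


Union bound: P[∪_{i=1}^{34} A_i] ≤ Σ_i P[A_i] ≤ 34·p = 34·(2/51) = 4/3.
Numerically: 4/3 ≈ 1.33333.
Is 4/3 < 1? NO.
Since the bound 4/3 is ≥ 1, the union bound is uninformative here; it does NOT by itself certify existence.

34·p = 4/3 ≈ 1.33333; existence NOT certified by the union bound.


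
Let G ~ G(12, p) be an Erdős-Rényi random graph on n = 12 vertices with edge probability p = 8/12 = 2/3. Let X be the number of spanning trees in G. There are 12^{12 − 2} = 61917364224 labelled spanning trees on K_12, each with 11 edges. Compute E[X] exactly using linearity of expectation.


K_12 has 12^{12 − 2} = 61917364224 labelled spanning trees.
For each such spanning tree H, let X_H = 1 if all 11 edges of H are present in G. Then P[X_H = 1] = p^{11} = (2/3)^{11} = 2048/177147.
By linearity: E[X] = Σ_H E[X_H] = 61917364224 · p^{11} = 61917364224 · 2048/177147 = 2147483648/3.
Numerically: E[X] ≈ 7.15828e+08.

E[X] = 61917364224 · (2/3)^{11} = 2147483648/3 ≈ 7.15828e+08.


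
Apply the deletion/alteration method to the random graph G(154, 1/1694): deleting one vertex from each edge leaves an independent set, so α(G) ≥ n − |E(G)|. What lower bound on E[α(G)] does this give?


E[|E(G)|] = C(154, 2)·p = 11781 · (1/1694) = 153/22.
E[α(G)] ≥ n − E[|E(G)|] = 154 − 153/22 = 3235/22.
Numerically: ≈ 147.0455.
(This is only a lower bound; the true E[α(G)] may be larger.)

E[α(G)] ≥ 3235/22 ≈ 147.0455.


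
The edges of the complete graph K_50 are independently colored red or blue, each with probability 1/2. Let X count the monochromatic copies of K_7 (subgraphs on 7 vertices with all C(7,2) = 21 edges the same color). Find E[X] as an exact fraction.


Let X = Σ_S X_S over the C(50, 7) = 99884400 subsets S of size 7, where X_S = 1 if the K_7 on S is monochromatic.
For a fixed S, the K_7 on S has C(7, 2) = 21 edges. P[all 21 edges red] = (1/2)^21, and likewise for blue, so P[monochromatic] = 2·(1/2)^21 = 2^{1 − 21} = 1/1048576.
By linearity: E[X] = C(50, 7) · 2^{1 − 21} = 99884400 · 1/1048576 = 6242775/65536.
Numerically: E[X] ≈ 95.257187.

E[X] = C(50,7)·2^(1−C(7,2)) = 6242775/65536 ≈ 95.257187.


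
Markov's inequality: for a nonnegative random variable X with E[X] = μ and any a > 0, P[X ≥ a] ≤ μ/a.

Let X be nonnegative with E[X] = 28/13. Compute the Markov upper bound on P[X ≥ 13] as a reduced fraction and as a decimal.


μ = E[X] = 28/13, a = 13.
Markov: P[X ≥ 13] ≤ μ/a = (28/13)/13 = 28/169.
Numerically: ≈ 0.16568.
(Since a = 13 > μ = 2.15385, the bound 28/169 is < 1 and informative.)

P[X ≥ 13] ≤ 28/169 ≈ 0.16568.


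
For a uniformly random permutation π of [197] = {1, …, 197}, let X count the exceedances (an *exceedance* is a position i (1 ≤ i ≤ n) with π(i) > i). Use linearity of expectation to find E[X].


Write X = Σ_{i=1}^{197} X_i, where X_i = 1_{π(i) > i}.
For each fixed i, π(i) is uniform over {1, …, 197} (marginal of a uniform permutation), so P[π(i) > i] = (n − i)/n. Summing: Σ_{i=1}^{197} (n − i)/n = (0 + 1 + … + 196)/197 = 197(197 − 1)/(2·197) = (197 − 1)/2.
Hence E[X] = Σ_{i=1}^{197} (197 − i)/197 = 98 ≈ 98.00000.

E[X] = 98 = 98.00000.


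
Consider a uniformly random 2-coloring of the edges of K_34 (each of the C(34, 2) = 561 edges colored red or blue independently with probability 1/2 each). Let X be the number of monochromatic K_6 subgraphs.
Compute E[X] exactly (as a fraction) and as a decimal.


Let X = Σ_S X_S over the C(34, 6) = 1344904 subsets S of size 6, where X_S = 1 if the K_6 on S is monochromatic.
For a fixed S, the K_6 on S has C(6, 2) = 15 edges. P[all 15 edges red] = (1/2)^15, and likewise for blue, so P[monochromatic] = 2·(1/2)^15 = 2^{1 − 15} = 1/16384.
Summing: E[X] = C(34, 6) · 2^{1 − 15} = 1344904 · 1/16384 = 168113/2048.
Numerically: E[X] ≈ 82.08643.

E[X] = C(34,6)·2^(1−C(6,2)) = 168113/2048 ≈ 82.08643.


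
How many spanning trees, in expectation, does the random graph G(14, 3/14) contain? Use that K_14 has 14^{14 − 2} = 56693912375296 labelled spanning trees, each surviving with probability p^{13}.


K_14 has 14^{14 − 2} = 56693912375296 labelled spanning trees.
For each such spanning tree H, let X_H = 1 if all 13 edges of H are present in G. Then P[X_H = 1] = p^{13} = (3/14)^{13} = 1594323/793714773254144.
By linearity of expectation: E[X] = Σ_H E[X_H] = 56693912375296 · p^{13} = 56693912375296 · 1594323/793714773254144 = 1594323/14.
Numerically: E[X] ≈ 1.14e+05.

E[X] = 56693912375296 · (3/14)^{13} = 1594323/14 ≈ 1.14e+05.


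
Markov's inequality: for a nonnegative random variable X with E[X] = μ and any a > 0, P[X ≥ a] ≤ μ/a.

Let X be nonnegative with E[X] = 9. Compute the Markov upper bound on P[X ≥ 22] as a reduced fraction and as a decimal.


μ = E[X] = 9, a = 22.
Markov: P[X ≥ 22] ≤ μ/a = (9)/22 = 9/22.
Numerically: ≈ 0.4091.
(Since a = 22 > μ = 9.0000, the bound 9/22 is < 1 and informative.)

P[X ≥ 22] ≤ 9/22 ≈ 0.4091.


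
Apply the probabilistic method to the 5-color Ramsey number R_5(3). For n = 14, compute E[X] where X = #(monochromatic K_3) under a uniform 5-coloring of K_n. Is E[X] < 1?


E[X] = C(14, 3) · 5^{1 − 3} = 364 · 5^{−2} = 364/25.
As a reduced fraction: E[X] = 364/25 ≈ 14.560.
Is E[X] < 1? NO.
Since E[X] ≥ 1, the first-moment bound is inconclusive at n = 14; it does NOT by itself certify R_5(3) > 14.

E[X] = 364/25 ≈ 14.560; E[X] ≥ 1; first-moment method inconclusive here.


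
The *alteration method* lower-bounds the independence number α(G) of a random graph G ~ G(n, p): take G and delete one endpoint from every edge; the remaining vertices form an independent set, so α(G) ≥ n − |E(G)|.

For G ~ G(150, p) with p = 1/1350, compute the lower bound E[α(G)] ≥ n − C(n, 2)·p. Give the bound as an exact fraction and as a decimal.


E[|E(G)|] = C(150, 2)·p = 11175 · (1/1350) = 149/18.
E[α(G)] ≥ n − E[|E(G)|] = 150 − 149/18 = 2551/18.
Numerically: ≈ 141.722.
(This is only a lower bound; the true E[α(G)] may be larger.)

E[α(G)] ≥ 2551/18 ≈ 141.722.
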